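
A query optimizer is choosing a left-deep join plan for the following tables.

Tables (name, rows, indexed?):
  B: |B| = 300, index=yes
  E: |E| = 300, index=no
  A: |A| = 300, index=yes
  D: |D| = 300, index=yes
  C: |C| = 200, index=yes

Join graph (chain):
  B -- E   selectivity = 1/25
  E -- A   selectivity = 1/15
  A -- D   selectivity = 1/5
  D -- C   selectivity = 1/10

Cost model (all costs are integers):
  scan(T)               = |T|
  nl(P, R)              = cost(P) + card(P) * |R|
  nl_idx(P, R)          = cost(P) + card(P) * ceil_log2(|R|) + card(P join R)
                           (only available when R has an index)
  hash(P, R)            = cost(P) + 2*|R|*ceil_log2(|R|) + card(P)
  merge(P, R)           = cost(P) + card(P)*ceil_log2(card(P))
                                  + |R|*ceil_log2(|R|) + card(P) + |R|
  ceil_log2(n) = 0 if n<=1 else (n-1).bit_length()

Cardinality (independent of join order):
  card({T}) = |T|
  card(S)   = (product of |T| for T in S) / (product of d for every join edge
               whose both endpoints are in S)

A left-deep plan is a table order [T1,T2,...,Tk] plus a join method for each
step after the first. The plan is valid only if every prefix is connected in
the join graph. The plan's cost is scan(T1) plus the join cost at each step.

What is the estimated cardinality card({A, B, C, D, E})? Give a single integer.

Tables in S: A(300), B(300), C(200), D(300), E(300)
Edges inside S: B-E(d=25), E-A(d=15), A-D(d=5), D-C(d=10)
numerator = 300 * 300 * 200 * 300 * 300 = 1620000000000
denominator = 25 * 15 * 5 * 10 = 18750
card(S) = 1620000000000 / 18750 = 86400000

86400000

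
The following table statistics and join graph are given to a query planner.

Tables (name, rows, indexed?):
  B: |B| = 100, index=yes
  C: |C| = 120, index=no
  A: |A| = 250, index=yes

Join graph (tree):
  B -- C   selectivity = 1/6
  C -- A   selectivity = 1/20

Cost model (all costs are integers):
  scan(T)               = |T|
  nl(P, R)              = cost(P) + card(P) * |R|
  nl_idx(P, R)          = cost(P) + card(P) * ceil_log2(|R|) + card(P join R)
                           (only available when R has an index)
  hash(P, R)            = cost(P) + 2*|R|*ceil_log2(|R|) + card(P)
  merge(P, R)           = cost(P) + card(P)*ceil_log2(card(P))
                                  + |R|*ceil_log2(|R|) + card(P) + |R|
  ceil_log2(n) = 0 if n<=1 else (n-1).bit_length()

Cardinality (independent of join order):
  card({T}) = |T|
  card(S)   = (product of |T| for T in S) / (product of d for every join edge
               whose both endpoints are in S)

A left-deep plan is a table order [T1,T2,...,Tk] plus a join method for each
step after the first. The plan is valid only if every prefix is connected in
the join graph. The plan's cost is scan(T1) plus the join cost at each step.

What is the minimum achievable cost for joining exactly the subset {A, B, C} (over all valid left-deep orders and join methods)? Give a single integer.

Selinger DP over subsets of {A,B,C}:
  {B}: scan cost=100, card=100
  {C}: scan cost=120, card=120
  {A}: scan cost=250, card=250
  {BC}: card=2000; try (B,hash)→1640, (C,merge)→1860, (C,hash)→1880, (B,merge)→1880, (B,nl_idx)→2960, (C,nl)→12100 …(+1); best=1640 via (B,hash)
  {AC}: card=1500; try (C,hash)→2180, (A,nl_idx)→2580, (A,merge)→3330, (C,merge)→3460, (A,hash)→4240, (A,nl)→30120 …(+1); best=2180 via (C,hash)
  {ABC}: card=25000; try (B,hash)→5080, (A,hash)→7640, (B,merge)→20980, (A,merge)→27890, (B,nl_idx)→37680, (A,nl_idx)→42640 …(+2); best=5080 via (B,hash)

5080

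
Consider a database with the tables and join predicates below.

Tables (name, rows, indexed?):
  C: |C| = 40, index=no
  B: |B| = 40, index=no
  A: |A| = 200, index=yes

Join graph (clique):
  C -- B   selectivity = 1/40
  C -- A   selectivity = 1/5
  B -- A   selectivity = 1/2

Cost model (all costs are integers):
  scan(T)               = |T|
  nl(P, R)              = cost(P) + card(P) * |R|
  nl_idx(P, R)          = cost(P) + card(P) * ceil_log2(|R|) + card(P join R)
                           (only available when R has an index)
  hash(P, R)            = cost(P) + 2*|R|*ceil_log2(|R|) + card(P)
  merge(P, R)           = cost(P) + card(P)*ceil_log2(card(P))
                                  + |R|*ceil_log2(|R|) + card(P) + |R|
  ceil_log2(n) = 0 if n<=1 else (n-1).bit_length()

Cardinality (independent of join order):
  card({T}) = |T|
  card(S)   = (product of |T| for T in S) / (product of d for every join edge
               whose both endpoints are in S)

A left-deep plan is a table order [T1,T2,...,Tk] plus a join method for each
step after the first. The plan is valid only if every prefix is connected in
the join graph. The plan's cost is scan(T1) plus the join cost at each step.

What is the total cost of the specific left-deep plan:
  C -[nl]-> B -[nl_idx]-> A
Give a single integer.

2760

step 1: scan C: cost=40, card=40
step 2: join B via nl
    card(P join B) = 40*40/(40) = 40
    cost = 40 + 40*40 = 1640
step 3: join A via nl_idx
    card(P join A) = 40*200/(5*2) = 800
    cost = 1640 + 40*8 + 800 = 2760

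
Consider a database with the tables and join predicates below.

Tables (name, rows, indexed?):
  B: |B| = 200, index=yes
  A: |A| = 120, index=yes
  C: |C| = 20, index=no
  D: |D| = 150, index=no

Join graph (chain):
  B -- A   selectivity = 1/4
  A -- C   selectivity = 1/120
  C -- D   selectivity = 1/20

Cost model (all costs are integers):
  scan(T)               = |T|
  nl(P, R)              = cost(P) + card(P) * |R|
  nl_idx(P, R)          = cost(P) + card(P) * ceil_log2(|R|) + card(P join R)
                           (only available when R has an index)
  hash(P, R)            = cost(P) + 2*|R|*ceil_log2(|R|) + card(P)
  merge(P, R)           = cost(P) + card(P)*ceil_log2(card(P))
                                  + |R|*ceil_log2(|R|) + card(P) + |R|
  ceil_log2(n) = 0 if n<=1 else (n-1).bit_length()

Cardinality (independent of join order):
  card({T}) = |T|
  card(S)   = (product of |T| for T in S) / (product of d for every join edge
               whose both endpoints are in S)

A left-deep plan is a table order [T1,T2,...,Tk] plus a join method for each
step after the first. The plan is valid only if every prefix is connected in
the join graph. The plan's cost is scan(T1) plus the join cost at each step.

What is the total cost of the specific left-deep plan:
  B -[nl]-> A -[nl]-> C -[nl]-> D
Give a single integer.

step 1: scan B: cost=200, card=200
step 2: join A via nl
    card(P join A) = 200*120/(4) = 6000
    cost = 200 + 200*120 = 24200
step 3: join C via nl
    card(P join C) = 6000*20/(120) = 1000
    cost = 24200 + 6000*20 = 144200
step 4: join D via nl
    card(P join D) = 1000*150/(20) = 7500
    cost = 144200 + 1000*150 = 294200

294200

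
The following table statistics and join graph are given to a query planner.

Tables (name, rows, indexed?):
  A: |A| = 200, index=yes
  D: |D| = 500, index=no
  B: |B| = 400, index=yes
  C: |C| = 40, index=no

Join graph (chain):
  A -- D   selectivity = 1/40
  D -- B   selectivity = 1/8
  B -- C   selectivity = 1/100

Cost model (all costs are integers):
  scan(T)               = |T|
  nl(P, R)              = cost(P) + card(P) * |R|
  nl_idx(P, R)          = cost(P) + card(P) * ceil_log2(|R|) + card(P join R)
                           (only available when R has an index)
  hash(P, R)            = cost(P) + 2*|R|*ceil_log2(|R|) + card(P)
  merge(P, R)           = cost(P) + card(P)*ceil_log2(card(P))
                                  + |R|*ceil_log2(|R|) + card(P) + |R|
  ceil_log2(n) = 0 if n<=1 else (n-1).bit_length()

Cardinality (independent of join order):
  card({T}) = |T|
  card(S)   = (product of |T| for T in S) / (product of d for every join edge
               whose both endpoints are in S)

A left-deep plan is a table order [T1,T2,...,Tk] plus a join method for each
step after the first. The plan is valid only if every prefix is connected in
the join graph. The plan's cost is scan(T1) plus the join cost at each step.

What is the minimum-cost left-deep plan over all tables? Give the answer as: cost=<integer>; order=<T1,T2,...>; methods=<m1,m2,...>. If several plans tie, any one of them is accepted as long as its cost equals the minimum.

Selinger DP (subsets sized 1..n):
  {A}: scan cost=200, card=200
  {D}: scan cost=500, card=500
  {B}: scan cost=400, card=400
  {C}: scan cost=40, card=40
  {AD}: card=2500; try (A,hash)→4200, (D,merge)→7000, (A,nl_idx)→7000, (A,merge)→7300, (D,hash)→9400, (D,nl)→100200 …(+1); best=4200 via (A,hash)
  {BD}: card=25000; try (B,hash)→8200, (D,merge)→9400, (B,merge)→9500, (D,hash)→9800, (B,nl_idx)→30000, (D,nl)→200400 …(+1); best=8200 via (B,hash)
  {BC}: card=160; try (B,nl_idx)→560, (C,hash)→1280, (B,merge)→4320, (C,merge)→4680, (B,hash)→7280, (B,nl)→16040 …(+1); best=560 via (B,nl_idx)
  {ABD}: card=125000; try (B,hash)→13900, (A,hash)→36400, (B,merge)→40700, (B,nl_idx)→151700, (A,nl_idx)→333200, (A,merge)→410000 …(+2); best=13900 via (B,hash)
  {BCD}: card=10000; try (D,merge)→7000, (D,hash)→9720, (C,hash)→33680, (D,nl)→80560, (C,merge)→408480, (C,nl)→1008200; best=7000 via (D,merge)
  {ABCD}: card=50000; try (A,hash)→20200, (A,nl_idx)→137000, (C,hash)→139380, (A,merge)→158800, (A,nl)→2007000, (C,merge)→2264180 …(+1); best=20200 via (A,hash)

cost=20200; order=C,B,D,A; methods=nl_idx,merge,hash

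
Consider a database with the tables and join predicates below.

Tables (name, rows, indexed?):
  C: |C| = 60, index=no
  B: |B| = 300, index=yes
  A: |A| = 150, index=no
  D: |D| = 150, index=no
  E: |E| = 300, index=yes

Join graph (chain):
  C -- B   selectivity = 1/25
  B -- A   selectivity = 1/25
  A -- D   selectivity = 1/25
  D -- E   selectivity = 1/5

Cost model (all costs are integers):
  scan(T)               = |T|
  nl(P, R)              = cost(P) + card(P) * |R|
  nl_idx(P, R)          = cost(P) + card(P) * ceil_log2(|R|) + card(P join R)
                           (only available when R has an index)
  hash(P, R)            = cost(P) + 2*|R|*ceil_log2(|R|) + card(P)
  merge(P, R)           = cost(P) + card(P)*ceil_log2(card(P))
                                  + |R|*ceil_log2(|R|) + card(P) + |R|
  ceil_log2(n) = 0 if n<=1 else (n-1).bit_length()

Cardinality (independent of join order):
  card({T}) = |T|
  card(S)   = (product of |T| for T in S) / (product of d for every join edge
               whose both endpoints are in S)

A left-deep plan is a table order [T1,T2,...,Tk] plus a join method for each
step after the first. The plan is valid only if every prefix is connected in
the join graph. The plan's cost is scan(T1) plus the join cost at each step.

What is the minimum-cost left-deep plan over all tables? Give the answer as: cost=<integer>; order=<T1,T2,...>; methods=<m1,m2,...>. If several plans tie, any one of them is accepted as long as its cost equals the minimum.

cost=42480; order=B,C,A,D,E; methods=hash,hash,hash,hash

Selinger DP (subsets sized 1..n):
  {C}: scan cost=60, card=60
  {B}: scan cost=300, card=300
  {A}: scan cost=150, card=150
  {D}: scan cost=150, card=150
  {E}: scan cost=300, card=300
  {BC}: card=720; try (C,hash)→1320, (B,nl_idx)→1320, (B,merge)→3480, (C,merge)→3720, (B,hash)→5520, (B,nl)→18060 …(+1); best=1320 via (C,hash)
  {AB}: card=1800; try (A,hash)→3000, (B,nl_idx)→3300, (B,merge)→4500, (A,merge)→4650, (B,hash)→5700, (B,nl)→45150 …(+1); best=3000 via (A,hash)
  {AD}: card=900; try (D,hash)→2700, (A,hash)→2700, (D,merge)→2850, (A,merge)→2850, (D,nl)→22650, (A,nl)→22650; best=2700 via (D,hash)
  {DE}: card=9000; try (D,hash)→3000, (E,merge)→4500, (D,merge)→4650, (E,hash)→5700, (E,nl_idx)→10500, (E,nl)→45150 …(+1); best=3000 via (D,hash)
  {ABC}: card=4320; try (A,hash)→4440, (C,hash)→5520, (A,merge)→10590, (C,merge)→25020, (A,nl)→109320, (C,nl)→111000; best=4440 via (A,hash)
  {ABD}: card=10800; try (D,hash)→7200, (B,hash)→9000, (B,merge)→15600, (B,nl_idx)→21600, (D,merge)→25950, (B,nl)→272700 …(+1); best=7200 via (D,hash)
  {ADE}: card=54000; try (E,hash)→9000, (A,hash)→14400, (E,merge)→15600, (E,nl_idx)→64800, (A,merge)→139350, (E,nl)→272700 …(+1); best=9000 via (E,hash)
  {ABCD}: card=25920; try (D,hash)→11160, (C,hash)→18720, (D,merge)→66270, (C,merge)→169620, (D,nl)→652440, (C,nl)→655200; best=11160 via (D,hash)
  {ABDE}: card=648000; try (E,hash)→23400, (B,hash)→68400, (E,merge)→172200, (E,nl_idx)→752400, (B,merge)→930000, (B,nl_idx)→1143000 …(+2); best=23400 via (E,hash)
  {ABCDE}: card=1555200; try (E,hash)→42480, (E,merge)→428880, (C,hash)→672120, (E,nl_idx)→1799640, (E,nl)→7787160, (C,merge)→13631820 …(+1); best=42480 via (E,hash)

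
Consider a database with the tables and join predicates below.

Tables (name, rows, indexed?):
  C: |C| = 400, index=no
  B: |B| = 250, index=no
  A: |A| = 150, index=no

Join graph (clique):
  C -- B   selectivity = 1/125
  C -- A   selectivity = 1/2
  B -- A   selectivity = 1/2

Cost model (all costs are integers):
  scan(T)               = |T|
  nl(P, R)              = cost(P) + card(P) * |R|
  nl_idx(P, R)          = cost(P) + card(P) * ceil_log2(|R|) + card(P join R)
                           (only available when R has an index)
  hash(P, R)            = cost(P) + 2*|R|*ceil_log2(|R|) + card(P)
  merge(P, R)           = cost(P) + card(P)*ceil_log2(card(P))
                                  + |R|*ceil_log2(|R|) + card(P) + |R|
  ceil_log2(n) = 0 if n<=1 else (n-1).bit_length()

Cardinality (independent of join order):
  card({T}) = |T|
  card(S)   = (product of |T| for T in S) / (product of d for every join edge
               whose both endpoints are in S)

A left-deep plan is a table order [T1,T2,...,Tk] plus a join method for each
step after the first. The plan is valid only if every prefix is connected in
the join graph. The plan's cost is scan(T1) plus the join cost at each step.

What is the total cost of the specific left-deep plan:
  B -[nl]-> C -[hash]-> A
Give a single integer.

step 1: scan B: cost=250, card=250
step 2: join C via nl
    card(P join C) = 250*400/(125) = 800
    cost = 250 + 250*400 = 100250
step 3: join A via hash
    card(P join A) = 800*150/(2*2) = 30000
    cost = 100250 + 2*150*8 + 800 = 103450

103450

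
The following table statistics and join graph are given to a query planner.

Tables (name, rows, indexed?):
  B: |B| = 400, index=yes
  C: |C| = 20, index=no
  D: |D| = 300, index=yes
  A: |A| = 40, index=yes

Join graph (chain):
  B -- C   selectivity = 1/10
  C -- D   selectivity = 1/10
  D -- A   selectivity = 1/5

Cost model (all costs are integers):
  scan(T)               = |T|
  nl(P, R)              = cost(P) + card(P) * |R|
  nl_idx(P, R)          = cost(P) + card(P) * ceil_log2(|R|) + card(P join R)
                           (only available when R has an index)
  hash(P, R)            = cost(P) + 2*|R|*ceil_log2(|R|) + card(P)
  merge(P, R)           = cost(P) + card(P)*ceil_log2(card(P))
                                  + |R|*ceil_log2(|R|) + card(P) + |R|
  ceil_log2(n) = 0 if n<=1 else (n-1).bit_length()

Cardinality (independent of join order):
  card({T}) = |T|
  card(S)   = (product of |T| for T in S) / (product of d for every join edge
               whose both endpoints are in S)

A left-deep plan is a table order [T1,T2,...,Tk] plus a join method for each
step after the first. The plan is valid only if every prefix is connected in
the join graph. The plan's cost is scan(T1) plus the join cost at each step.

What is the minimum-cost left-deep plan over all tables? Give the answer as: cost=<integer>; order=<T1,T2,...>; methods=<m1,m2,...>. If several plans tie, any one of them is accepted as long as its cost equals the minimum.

cost=13880; order=C,D,A,B; methods=nl_idx,hash,hash

Selinger DP (subsets sized 1..n):
  {B}: scan cost=400, card=400
  {C}: scan cost=20, card=20
  {D}: scan cost=300, card=300
  {A}: scan cost=40, card=40
  {BC}: card=800; try (C,hash)→1000, (B,nl_idx)→1000, (B,merge)→4140, (C,merge)→4520, (B,hash)→7240, (B,nl)→8020 …(+1); best=1000 via (C,hash)
  {CD}: card=600; try (D,nl_idx)→800, (C,hash)→800, (D,merge)→3140, (C,merge)→3420, (D,hash)→5440, (D,nl)→6020 …(+1); best=800 via (D,nl_idx)
  {AD}: card=2400; try (A,hash)→1080, (D,nl_idx)→2800, (D,merge)→3320, (A,merge)→3580, (A,nl_idx)→4500, (D,hash)→5480 …(+2); best=1080 via (A,hash)
  {BCD}: card=24000; try (D,hash)→7200, (B,hash)→8600, (B,merge)→11400, (D,merge)→12800, (B,nl_idx)→30200, (D,nl_idx)→32200 …(+2); best=7200 via (D,hash)
  {ACD}: card=4800; try (A,hash)→1880, (C,hash)→3680, (A,merge)→7680, (A,nl_idx)→9200, (A,nl)→24800, (C,merge)→32400 …(+1); best=1880 via (A,hash)
  {ABCD}: card=192000; try (B,hash)→13880, (A,hash)→31680, (B,merge)→73080, (B,nl_idx)→237080, (A,nl_idx)→343200, (A,merge)→391480 …(+2); best=13880 via (B,hash)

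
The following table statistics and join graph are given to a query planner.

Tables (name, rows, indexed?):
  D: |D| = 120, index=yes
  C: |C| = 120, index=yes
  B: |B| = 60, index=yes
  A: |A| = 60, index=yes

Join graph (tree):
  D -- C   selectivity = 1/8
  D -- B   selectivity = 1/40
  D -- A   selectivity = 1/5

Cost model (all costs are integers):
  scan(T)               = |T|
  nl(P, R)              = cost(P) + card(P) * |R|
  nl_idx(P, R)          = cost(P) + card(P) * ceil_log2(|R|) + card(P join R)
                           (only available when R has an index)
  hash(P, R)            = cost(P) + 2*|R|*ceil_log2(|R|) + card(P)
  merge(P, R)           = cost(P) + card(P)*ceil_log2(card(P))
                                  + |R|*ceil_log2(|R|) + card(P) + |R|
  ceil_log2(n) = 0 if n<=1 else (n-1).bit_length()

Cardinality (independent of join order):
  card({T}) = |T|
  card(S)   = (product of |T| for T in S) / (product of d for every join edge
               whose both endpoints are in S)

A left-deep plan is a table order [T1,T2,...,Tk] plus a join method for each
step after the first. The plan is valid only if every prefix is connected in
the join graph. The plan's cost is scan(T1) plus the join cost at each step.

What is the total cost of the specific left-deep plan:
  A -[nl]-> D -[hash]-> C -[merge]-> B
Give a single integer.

step 1: scan A: cost=60, card=60
step 2: join D via nl
    card(P join D) = 60*120/(5) = 1440
    cost = 60 + 60*120 = 7260
step 3: join C via hash
    card(P join C) = 1440*120/(8) = 21600
    cost = 7260 + 2*120*7 + 1440 = 10380
step 4: join B via merge
    card(P join B) = 21600*60/(40) = 32400
    cost = 10380 + 21600*15 + 60*6 + 21600 + 60 = 356400

356400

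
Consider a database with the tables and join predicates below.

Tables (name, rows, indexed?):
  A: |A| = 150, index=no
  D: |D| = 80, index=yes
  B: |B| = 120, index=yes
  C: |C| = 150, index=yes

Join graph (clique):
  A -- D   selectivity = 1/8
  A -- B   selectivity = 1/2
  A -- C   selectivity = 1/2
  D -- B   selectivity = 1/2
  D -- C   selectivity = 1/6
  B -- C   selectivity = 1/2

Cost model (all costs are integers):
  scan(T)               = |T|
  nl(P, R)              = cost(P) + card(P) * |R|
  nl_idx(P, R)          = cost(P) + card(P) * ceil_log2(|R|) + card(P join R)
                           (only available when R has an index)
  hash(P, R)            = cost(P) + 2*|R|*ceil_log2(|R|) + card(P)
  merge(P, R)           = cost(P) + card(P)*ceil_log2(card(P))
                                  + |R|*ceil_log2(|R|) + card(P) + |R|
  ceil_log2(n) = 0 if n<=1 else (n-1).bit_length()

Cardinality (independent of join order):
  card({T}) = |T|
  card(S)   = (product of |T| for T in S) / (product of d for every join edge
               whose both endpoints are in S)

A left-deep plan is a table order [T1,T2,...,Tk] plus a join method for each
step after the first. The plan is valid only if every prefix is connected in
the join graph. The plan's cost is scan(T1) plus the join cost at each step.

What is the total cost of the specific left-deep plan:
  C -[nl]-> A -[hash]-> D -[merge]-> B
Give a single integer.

335980

step 1: scan C: cost=150, card=150
step 2: join A via nl
    card(P join A) = 150*150/(2) = 11250
    cost = 150 + 150*150 = 22650
step 3: join D via hash
    card(P join D) = 11250*80/(8*6) = 18750
    cost = 22650 + 2*80*7 + 11250 = 35020
step 4: join B via merge
    card(P join B) = 18750*120/(2*2*2) = 281250
    cost = 35020 + 18750*15 + 120*7 + 18750 + 120 = 335980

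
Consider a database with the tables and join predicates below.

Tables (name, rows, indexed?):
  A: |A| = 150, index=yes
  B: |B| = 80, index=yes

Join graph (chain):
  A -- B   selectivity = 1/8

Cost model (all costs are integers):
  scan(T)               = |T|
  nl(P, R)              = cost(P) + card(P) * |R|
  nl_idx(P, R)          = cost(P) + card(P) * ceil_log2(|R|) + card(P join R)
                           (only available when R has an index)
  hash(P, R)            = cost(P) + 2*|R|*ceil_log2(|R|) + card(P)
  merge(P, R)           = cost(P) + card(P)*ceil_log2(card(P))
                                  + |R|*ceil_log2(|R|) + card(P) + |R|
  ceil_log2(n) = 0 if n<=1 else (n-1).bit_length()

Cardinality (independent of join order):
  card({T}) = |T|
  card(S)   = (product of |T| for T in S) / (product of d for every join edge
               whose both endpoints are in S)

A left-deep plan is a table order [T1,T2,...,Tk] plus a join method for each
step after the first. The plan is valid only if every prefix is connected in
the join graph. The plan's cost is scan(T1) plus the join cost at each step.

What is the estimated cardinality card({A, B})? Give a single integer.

1500

Tables in S: A(150), B(80)
Edges inside S: A-B(d=8)
numerator = 150 * 80 = 12000
denominator = 8 = 8
card(S) = 12000 / 8 = 1500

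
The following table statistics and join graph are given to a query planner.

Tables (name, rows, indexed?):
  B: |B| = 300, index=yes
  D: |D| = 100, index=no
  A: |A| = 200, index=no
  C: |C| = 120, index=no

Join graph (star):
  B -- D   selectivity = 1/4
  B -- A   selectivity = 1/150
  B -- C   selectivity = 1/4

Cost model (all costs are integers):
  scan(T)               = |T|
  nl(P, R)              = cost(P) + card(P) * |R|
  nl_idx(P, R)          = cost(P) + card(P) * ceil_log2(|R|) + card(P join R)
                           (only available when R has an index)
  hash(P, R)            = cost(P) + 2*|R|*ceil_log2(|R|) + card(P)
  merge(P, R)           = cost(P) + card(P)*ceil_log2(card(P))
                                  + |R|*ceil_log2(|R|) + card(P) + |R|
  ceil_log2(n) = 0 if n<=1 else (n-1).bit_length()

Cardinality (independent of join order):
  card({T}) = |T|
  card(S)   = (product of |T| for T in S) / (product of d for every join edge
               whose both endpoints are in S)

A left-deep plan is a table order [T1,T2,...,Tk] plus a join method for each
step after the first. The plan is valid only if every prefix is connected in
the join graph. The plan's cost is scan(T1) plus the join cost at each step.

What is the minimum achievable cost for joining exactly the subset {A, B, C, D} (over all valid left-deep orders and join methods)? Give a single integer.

Selinger DP over subsets of {A,B,C,D}:
  {B}: scan cost=300, card=300
  {D}: scan cost=100, card=100
  {A}: scan cost=200, card=200
  {C}: scan cost=120, card=120
  {BD}: card=7500; try (D,hash)→2000, (B,merge)→3900, (D,merge)→4100, (B,hash)→5600, (B,nl_idx)→8500, (B,nl)→30100 …(+1); best=2000 via (D,hash)
  {AB}: card=400; try (B,nl_idx)→2400, (A,hash)→3800, (B,merge)→5000, (A,merge)→5100, (B,hash)→5800, (B,nl)→60200 …(+1); best=2400 via (B,nl_idx)
  {BC}: card=9000; try (C,hash)→2280, (B,merge)→4080, (C,merge)→4260, (B,hash)→5640, (B,nl_idx)→10200, (B,nl)→36120 …(+1); best=2280 via (C,hash)
  {ABD}: card=10000; try (D,hash)→4200, (D,merge)→7200, (A,hash)→12700, (D,nl)→42400, (A,merge)→108800, (A,nl)→1502000; best=4200 via (D,hash)
  {BCD}: card=225000; try (C,hash)→11180, (D,hash)→12680, (C,merge)→107960, (D,merge)→138080, (C,nl)→902000, (D,nl)→902280; best=11180 via (C,hash)
  {ABC}: card=12000; try (C,hash)→4480, (C,merge)→7360, (A,hash)→14480, (C,nl)→50400, (A,merge)→139080, (A,nl)→1802280; best=4480 via (C,hash)
  {ABCD}: card=300000; try (C,hash)→15880, (D,hash)→17880, (C,merge)→155160, (D,merge)→185280, (A,hash)→239380, (C,nl)→1204200 …(+3); best=15880 via (C,hash)

15880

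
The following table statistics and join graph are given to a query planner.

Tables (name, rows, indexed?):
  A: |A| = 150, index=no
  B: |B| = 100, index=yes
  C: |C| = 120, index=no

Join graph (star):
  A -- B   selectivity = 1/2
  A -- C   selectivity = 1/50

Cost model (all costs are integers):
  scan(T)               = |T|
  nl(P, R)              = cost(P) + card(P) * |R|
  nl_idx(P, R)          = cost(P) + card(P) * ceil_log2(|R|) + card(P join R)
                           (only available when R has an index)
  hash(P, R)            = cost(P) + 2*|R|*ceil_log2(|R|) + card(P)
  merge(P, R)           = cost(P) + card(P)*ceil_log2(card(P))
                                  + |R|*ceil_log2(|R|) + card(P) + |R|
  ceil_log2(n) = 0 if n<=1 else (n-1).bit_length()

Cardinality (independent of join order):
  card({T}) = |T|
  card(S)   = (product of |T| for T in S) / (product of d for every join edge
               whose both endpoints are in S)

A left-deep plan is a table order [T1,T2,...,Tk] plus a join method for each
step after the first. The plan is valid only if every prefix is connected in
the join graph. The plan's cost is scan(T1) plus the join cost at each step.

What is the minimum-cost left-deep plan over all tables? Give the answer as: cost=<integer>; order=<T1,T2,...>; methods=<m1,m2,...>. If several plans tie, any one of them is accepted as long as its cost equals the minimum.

cost=3740; order=A,C,B; methods=hash,hash

Selinger DP (subsets sized 1..n):
  {A}: scan cost=150, card=150
  {B}: scan cost=100, card=100
  {C}: scan cost=120, card=120
  {AB}: card=7500; try (B,hash)→1700, (A,merge)→2250, (B,merge)→2300, (A,hash)→2600, (B,nl_idx)→8700, (A,nl)→15100 …(+1); best=1700 via (B,hash)
  {AC}: card=360; try (C,hash)→1980, (A,merge)→2430, (C,merge)→2460, (A,hash)→2640, (A,nl)→18120, (C,nl)→18150; best=1980 via (C,hash)
  {ABC}: card=18000; try (B,hash)→3740, (B,merge)→6380, (C,hash)→10880, (B,nl_idx)→22500, (B,nl)→37980, (C,merge)→107660 …(+1); best=3740 via (B,hash)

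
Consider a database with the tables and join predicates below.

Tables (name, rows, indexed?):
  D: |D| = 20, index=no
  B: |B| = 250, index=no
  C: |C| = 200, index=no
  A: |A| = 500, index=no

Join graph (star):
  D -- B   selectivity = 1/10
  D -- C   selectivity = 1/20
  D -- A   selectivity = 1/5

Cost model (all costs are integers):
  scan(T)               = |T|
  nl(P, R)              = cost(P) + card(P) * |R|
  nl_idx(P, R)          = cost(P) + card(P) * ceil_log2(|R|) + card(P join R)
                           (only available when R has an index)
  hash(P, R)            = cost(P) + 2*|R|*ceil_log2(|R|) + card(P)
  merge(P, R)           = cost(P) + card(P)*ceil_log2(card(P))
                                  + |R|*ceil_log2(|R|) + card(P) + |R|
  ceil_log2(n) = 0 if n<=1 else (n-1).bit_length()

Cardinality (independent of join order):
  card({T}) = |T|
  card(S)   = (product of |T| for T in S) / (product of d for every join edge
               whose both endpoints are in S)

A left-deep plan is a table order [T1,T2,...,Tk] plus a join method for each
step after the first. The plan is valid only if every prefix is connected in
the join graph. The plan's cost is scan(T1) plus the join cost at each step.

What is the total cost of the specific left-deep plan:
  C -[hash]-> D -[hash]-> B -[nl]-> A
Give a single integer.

2504800

step 1: scan C: cost=200, card=200
step 2: join D via hash
    card(P join D) = 200*20/(20) = 200
    cost = 200 + 2*20*5 + 200 = 600
step 3: join B via hash
    card(P join B) = 200*250/(10) = 5000
    cost = 600 + 2*250*8 + 200 = 4800
step 4: join A via nl
    card(P join A) = 5000*500/(5) = 500000
    cost = 4800 + 5000*500 = 2504800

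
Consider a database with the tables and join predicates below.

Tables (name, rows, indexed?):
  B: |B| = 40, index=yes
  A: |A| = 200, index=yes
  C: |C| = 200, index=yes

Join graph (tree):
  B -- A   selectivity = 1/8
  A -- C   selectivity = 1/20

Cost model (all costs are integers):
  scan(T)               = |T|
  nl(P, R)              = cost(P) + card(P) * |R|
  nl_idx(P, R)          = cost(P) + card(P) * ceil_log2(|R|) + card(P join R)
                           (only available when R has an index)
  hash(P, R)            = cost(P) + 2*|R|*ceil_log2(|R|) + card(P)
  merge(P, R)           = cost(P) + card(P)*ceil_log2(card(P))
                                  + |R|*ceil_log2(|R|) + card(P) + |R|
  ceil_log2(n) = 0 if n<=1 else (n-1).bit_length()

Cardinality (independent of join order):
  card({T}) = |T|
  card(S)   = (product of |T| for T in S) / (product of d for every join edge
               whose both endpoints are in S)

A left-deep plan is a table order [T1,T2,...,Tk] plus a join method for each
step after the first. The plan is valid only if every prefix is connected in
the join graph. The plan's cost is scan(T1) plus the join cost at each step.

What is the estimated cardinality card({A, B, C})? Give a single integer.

10000

Tables in S: A(200), B(40), C(200)
Edges inside S: B-A(d=8), A-C(d=20)
numerator = 200 * 40 * 200 = 1600000
denominator = 8 * 20 = 160
card(S) = 1600000 / 160 = 10000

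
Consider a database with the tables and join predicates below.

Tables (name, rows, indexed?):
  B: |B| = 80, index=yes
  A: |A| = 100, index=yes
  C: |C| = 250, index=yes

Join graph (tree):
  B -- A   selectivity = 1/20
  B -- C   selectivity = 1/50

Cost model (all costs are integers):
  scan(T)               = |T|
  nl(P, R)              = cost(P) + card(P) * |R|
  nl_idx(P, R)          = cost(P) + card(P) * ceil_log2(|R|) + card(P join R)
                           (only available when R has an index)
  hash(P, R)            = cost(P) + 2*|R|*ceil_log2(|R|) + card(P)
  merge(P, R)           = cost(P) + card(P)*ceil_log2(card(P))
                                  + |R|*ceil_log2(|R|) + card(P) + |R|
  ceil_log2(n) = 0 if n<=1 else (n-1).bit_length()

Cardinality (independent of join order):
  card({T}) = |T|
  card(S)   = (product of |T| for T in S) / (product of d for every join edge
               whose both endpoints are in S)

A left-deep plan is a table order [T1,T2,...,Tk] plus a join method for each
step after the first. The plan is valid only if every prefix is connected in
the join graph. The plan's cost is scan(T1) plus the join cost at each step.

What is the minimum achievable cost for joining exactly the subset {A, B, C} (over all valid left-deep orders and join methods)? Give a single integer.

2920

Selinger DP over subsets of {A,B,C}:
  {B}: scan cost=80, card=80
  {A}: scan cost=100, card=100
  {C}: scan cost=250, card=250
  {AB}: card=400; try (A,nl_idx)→1040, (B,nl_idx)→1200, (B,hash)→1320, (A,merge)→1520, (B,merge)→1540, (A,hash)→1560 …(+2); best=1040 via (A,nl_idx)
  {BC}: card=400; try (C,nl_idx)→1120, (B,hash)→1620, (B,nl_idx)→2400, (C,merge)→2970, (B,merge)→3140, (C,hash)→4160 …(+2); best=1120 via (C,nl_idx)
  {ABC}: card=2000; try (A,hash)→2920, (C,hash)→5440, (A,merge)→5920, (A,nl_idx)→5920, (C,nl_idx)→6240, (C,merge)→7290 …(+2); best=2920 via (A,hash)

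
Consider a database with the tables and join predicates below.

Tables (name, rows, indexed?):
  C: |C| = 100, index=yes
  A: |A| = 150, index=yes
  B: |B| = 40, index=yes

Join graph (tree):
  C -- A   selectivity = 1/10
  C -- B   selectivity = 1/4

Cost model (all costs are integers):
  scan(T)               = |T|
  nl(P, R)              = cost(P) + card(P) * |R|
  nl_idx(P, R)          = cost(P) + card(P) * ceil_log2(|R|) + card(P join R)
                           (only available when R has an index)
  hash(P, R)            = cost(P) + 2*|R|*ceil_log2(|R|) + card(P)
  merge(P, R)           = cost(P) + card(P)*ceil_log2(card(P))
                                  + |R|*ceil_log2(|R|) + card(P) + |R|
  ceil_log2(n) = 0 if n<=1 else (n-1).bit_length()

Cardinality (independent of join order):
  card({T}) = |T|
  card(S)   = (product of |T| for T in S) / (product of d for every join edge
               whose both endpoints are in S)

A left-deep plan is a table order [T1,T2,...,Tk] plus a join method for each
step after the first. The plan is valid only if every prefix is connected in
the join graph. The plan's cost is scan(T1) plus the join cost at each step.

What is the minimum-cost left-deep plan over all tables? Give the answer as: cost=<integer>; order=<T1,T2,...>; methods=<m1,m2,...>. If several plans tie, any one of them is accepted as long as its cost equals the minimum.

cost=3680; order=A,C,B; methods=hash,hash

Selinger DP (subsets sized 1..n):
  {C}: scan cost=100, card=100
  {A}: scan cost=150, card=150
  {B}: scan cost=40, card=40
  {AC}: card=1500; try (C,hash)→1700, (A,merge)→2250, (C,merge)→2300, (A,nl_idx)→2400, (A,hash)→2600, (C,nl_idx)→2700 …(+2); best=1700 via (C,hash)
  {BC}: card=1000; try (B,hash)→680, (C,merge)→1120, (B,merge)→1180, (C,nl_idx)→1320, (C,hash)→1480, (B,nl_idx)→1700 …(+2); best=680 via (B,hash)
  {ABC}: card=15000; try (B,hash)→3680, (A,hash)→4080, (A,merge)→13030, (B,merge)→19980, (A,nl_idx)→23680, (B,nl_idx)→25700 …(+2); best=3680 via (B,hash)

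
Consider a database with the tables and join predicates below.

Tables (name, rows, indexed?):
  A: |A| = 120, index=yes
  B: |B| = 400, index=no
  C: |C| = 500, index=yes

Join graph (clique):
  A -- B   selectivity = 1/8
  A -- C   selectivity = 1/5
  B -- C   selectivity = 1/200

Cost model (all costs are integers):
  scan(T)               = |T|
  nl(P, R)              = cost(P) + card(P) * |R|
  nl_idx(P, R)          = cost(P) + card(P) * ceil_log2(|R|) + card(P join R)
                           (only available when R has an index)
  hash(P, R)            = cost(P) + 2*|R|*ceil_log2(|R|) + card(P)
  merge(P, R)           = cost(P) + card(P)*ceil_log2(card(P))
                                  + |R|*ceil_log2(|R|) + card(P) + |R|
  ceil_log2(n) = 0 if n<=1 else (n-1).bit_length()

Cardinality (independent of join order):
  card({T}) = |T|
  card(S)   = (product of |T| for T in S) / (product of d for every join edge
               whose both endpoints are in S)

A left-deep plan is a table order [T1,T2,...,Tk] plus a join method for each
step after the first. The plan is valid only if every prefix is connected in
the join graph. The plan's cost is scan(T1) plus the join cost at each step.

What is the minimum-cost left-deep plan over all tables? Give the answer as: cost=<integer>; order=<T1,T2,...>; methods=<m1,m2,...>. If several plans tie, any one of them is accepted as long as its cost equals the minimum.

cost=7680; order=B,C,A; methods=nl_idx,hash

Selinger DP (subsets sized 1..n):
  {A}: scan cost=120, card=120
  {B}: scan cost=400, card=400
  {C}: scan cost=500, card=500
  {AB}: card=6000; try (A,hash)→2480, (B,merge)→5080, (A,merge)→5360, (B,hash)→7440, (A,nl_idx)→9200, (B,nl)→48120 …(+1); best=2480 via (A,hash)
  {AC}: card=12000; try (A,hash)→2680, (C,merge)→6080, (A,merge)→6460, (C,hash)→9240, (C,nl_idx)→13200, (A,nl_idx)→16000 …(+2); best=2680 via (A,hash)
  {BC}: card=1000; try (C,nl_idx)→5000, (B,hash)→8200, (C,merge)→9400, (B,merge)→9500, (C,hash)→9800, (C,nl)→200400 …(+1); best=5000 via (C,nl_idx)
  {ABC}: card=3000; try (A,hash)→7680, (A,nl_idx)→15000, (A,merge)→16960, (C,hash)→17480, (B,hash)→21880, (C,nl_idx)→59480 …(+5); best=7680 via (A,hash)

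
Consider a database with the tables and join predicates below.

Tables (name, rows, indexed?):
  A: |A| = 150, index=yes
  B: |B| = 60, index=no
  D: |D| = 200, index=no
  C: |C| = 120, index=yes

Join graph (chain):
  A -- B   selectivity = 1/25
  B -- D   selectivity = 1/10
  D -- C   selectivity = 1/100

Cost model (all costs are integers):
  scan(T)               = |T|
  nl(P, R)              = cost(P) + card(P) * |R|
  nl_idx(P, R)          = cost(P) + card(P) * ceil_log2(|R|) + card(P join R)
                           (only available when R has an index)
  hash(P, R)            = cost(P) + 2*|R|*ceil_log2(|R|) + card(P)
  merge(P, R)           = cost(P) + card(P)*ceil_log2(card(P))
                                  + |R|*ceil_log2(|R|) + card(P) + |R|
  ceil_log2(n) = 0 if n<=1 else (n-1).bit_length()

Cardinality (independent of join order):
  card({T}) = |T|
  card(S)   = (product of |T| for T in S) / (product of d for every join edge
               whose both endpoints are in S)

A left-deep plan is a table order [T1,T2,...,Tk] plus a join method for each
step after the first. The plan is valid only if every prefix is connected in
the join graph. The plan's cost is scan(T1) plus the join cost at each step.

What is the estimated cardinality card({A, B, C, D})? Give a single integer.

Tables in S: A(150), B(60), C(120), D(200)
Edges inside S: A-B(d=25), B-D(d=10), D-C(d=100)
numerator = 150 * 60 * 120 * 200 = 216000000
denominator = 25 * 10 * 100 = 25000
card(S) = 216000000 / 25000 = 8640

8640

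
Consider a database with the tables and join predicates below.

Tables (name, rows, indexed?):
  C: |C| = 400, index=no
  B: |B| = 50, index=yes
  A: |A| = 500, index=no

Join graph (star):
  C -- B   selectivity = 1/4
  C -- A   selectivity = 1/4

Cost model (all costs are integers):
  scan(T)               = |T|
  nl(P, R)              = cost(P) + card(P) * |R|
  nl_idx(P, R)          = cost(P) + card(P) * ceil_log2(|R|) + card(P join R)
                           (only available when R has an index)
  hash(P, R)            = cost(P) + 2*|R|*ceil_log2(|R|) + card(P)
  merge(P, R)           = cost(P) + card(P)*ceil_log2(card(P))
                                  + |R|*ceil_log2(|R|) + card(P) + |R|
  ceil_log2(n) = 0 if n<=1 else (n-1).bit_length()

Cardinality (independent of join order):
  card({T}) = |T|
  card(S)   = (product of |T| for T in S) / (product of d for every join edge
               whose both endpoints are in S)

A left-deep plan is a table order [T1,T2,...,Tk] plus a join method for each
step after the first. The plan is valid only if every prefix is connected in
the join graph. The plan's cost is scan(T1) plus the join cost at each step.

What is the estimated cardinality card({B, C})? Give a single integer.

Tables in S: B(50), C(400)
Edges inside S: C-B(d=4)
numerator = 50 * 400 = 20000
denominator = 4 = 4
card(S) = 20000 / 4 = 5000

5000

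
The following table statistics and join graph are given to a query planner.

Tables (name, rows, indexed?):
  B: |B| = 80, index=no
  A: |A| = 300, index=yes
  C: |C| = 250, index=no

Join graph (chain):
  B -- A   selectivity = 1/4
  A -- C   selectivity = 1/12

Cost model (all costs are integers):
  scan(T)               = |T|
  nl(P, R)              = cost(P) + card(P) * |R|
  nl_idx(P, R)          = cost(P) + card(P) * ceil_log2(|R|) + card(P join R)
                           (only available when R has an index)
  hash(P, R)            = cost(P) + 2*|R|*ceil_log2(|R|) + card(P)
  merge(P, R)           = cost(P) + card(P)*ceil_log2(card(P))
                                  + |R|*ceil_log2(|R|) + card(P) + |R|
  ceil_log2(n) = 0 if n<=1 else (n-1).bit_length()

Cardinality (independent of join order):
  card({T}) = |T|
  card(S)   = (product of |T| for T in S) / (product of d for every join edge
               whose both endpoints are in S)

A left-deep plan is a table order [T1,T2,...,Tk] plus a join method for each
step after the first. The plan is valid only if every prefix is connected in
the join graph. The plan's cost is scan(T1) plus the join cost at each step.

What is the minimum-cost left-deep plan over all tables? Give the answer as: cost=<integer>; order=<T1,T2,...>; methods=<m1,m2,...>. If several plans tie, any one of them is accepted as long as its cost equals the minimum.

Selinger DP (subsets sized 1..n):
  {B}: scan cost=80, card=80
  {A}: scan cost=300, card=300
  {C}: scan cost=250, card=250
  {AB}: card=6000; try (B,hash)→1720, (A,merge)→3720, (B,merge)→3940, (A,hash)→5560, (A,nl_idx)→6800, (A,nl)→24080 …(+1); best=1720 via (B,hash)
  {AC}: card=6250; try (C,hash)→4600, (A,merge)→5500, (C,merge)→5550, (A,hash)→5900, (A,nl_idx)→8750, (A,nl)→75250 …(+1); best=4600 via (C,hash)
  {ABC}: card=125000; try (C,hash)→11720, (B,hash)→11970, (C,merge)→87970, (B,merge)→92740, (B,nl)→504600, (C,nl)→1501720; best=11720 via (C,hash)

cost=11720; order=A,B,C; methods=hash,hash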